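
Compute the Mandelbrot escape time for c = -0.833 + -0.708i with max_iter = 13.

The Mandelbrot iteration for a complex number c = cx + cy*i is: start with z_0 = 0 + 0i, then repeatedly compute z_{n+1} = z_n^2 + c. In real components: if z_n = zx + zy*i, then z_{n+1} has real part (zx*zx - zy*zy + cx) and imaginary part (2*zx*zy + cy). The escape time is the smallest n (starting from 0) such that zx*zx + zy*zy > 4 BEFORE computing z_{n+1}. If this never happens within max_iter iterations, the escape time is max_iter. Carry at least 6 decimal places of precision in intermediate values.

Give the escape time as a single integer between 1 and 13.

Answer: 4

Derivation:
z_0 = 0 + 0i, c = -0.8330 + -0.7080i
Iter 1: z = -0.8330 + -0.7080i, |z|^2 = 1.1952
Iter 2: z = -0.6404 + 0.4715i, |z|^2 = 0.6324
Iter 3: z = -0.6453 + -1.3119i, |z|^2 = 2.1375
Iter 4: z = -2.1377 + 0.9850i, |z|^2 = 5.5403
Escaped at iteration 4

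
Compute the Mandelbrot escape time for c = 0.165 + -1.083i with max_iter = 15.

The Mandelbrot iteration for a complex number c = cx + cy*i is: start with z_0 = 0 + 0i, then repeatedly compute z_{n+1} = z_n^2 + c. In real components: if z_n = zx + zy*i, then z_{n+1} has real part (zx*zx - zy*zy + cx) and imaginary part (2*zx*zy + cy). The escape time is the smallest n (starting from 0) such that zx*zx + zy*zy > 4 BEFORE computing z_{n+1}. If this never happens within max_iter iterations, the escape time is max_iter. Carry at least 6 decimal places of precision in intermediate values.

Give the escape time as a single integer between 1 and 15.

Answer: 4

Derivation:
z_0 = 0 + 0i, c = 0.1650 + -1.0830i
Iter 1: z = 0.1650 + -1.0830i, |z|^2 = 1.2001
Iter 2: z = -0.9807 + -1.4404i, |z|^2 = 3.0364
Iter 3: z = -0.9480 + 1.7421i, |z|^2 = 3.9336
Iter 4: z = -1.9711 + -4.3861i, |z|^2 = 23.1227
Escaped at iteration 4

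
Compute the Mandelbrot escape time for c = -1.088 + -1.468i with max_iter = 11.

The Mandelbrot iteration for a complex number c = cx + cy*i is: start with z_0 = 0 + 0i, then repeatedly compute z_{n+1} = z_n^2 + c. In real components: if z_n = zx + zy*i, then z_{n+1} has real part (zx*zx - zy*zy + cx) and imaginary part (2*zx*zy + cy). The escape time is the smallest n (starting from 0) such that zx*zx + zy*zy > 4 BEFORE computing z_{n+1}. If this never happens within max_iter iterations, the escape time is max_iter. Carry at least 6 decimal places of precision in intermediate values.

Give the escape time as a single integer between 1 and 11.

z_0 = 0 + 0i, c = -1.0880 + -1.4680i
Iter 1: z = -1.0880 + -1.4680i, |z|^2 = 3.3388
Iter 2: z = -2.0593 + 1.7264i, |z|^2 = 7.2210
Escaped at iteration 2

Answer: 2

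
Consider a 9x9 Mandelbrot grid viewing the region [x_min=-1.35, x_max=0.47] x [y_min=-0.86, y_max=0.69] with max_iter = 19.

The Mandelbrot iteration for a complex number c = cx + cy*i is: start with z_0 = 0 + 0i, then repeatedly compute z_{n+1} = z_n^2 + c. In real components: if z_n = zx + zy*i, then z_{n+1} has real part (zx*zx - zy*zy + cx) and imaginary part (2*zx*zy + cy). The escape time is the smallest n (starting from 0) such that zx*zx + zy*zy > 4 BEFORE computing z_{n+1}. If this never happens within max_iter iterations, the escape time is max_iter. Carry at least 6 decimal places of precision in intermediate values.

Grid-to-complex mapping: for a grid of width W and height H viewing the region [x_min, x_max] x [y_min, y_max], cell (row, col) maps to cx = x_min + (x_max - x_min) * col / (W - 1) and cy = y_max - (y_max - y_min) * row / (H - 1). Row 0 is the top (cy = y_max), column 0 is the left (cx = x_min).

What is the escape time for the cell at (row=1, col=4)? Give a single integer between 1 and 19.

z_0 = 0 + 0i, c = -0.4400 + 0.4962i
Iter 1: z = -0.4400 + 0.4962i, |z|^2 = 0.4399
Iter 2: z = -0.4927 + 0.0595i, |z|^2 = 0.2463
Iter 3: z = -0.2008 + 0.4376i, |z|^2 = 0.2318
Iter 4: z = -0.5911 + 0.3205i, |z|^2 = 0.4522
Iter 5: z = -0.1933 + 0.1173i, |z|^2 = 0.0511
Iter 6: z = -0.4164 + 0.4509i, |z|^2 = 0.3767
Iter 7: z = -0.4699 + 0.1207i, |z|^2 = 0.2354
Iter 8: z = -0.2338 + 0.3828i, |z|^2 = 0.2012
Iter 9: z = -0.5319 + 0.3173i, |z|^2 = 0.3836
Iter 10: z = -0.2578 + 0.1587i, |z|^2 = 0.0916
Iter 11: z = -0.3987 + 0.4144i, |z|^2 = 0.3307
Iter 12: z = -0.4527 + 0.1658i, |z|^2 = 0.2324
Iter 13: z = -0.2625 + 0.3462i, |z|^2 = 0.1887
Iter 14: z = -0.4909 + 0.3145i, |z|^2 = 0.3399
Iter 15: z = -0.2979 + 0.1874i, |z|^2 = 0.1239
Iter 16: z = -0.3864 + 0.3846i, |z|^2 = 0.2972
Iter 17: z = -0.4386 + 0.1991i, |z|^2 = 0.2320
Iter 18: z = -0.2873 + 0.3216i, |z|^2 = 0.1860

Answer: 19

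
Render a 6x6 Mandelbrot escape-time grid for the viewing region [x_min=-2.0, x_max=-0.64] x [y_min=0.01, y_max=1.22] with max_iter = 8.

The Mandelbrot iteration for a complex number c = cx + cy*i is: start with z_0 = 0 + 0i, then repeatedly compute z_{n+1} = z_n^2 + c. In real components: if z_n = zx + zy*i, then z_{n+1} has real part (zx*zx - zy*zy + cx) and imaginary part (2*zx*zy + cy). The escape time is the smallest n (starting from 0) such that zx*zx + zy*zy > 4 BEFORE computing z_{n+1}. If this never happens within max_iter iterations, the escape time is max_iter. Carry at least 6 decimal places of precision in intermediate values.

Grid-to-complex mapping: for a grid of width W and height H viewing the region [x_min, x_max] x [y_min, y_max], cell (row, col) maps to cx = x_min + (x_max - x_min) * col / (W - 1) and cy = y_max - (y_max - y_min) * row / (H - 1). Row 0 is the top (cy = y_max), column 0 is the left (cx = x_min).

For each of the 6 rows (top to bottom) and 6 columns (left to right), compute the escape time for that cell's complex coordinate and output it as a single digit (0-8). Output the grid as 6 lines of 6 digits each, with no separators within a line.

(row=0, col=0): c = -2.0000 + 1.2200i → escape time 1
(row=0, col=1): c = -1.7280 + 1.2200i → escape time 1
(row=0, col=2): c = -1.4560 + 1.2200i → escape time 2
(row=0, col=3): c = -1.1840 + 1.2200i → escape time 2
(row=0, col=4): c = -0.9120 + 1.2200i → escape time 3
(row=0, col=5): c = -0.6400 + 1.2200i → escape time 3
(row=1, col=0): c = -2.0000 + 0.9780i → escape time 1
(row=1, col=1): c = -1.7280 + 0.9780i → escape time 2
(row=1, col=2): c = -1.4560 + 0.9780i → escape time 3
(row=1, col=3): c = -1.1840 + 0.9780i → escape time 3
(row=1, col=4): c = -0.9120 + 0.9780i → escape time 3
(row=1, col=5): c = -0.6400 + 0.9780i → escape time 4
(row=2, col=0): c = -2.0000 + 0.7360i → escape time 1
(row=2, col=1): c = -1.7280 + 0.7360i → escape time 3
(row=2, col=2): c = -1.4560 + 0.7360i → escape time 3
(row=2, col=3): c = -1.1840 + 0.7360i → escape time 3
(row=2, col=4): c = -0.9120 + 0.7360i → escape time 4
(row=2, col=5): c = -0.6400 + 0.7360i → escape time 5
(row=3, col=0): c = -2.0000 + 0.4940i → escape time 1
(row=3, col=1): c = -1.7280 + 0.4940i → escape time 3
(row=3, col=2): c = -1.4560 + 0.4940i → escape time 3
(row=3, col=3): c = -1.1840 + 0.4940i → escape time 5
(row=3, col=4): c = -0.9120 + 0.4940i → escape time 5
(row=3, col=5): c = -0.6400 + 0.4940i → escape time 8
(row=4, col=0): c = -2.0000 + 0.2520i → escape time 1
(row=4, col=1): c = -1.7280 + 0.2520i → escape time 4
(row=4, col=2): c = -1.4560 + 0.2520i → escape time 5
(row=4, col=3): c = -1.1840 + 0.2520i → escape time 8
(row=4, col=4): c = -0.9120 + 0.2520i → escape time 8
(row=4, col=5): c = -0.6400 + 0.2520i → escape time 8
(row=5, col=0): c = -2.0000 + 0.0100i → escape time 1
(row=5, col=1): c = -1.7280 + 0.0100i → escape time 8
(row=5, col=2): c = -1.4560 + 0.0100i → escape time 8
(row=5, col=3): c = -1.1840 + 0.0100i → escape time 8
(row=5, col=4): c = -0.9120 + 0.0100i → escape time 8
(row=5, col=5): c = -0.6400 + 0.0100i → escape time 8

Answer: 112233
123334
133345
133558
145888
188888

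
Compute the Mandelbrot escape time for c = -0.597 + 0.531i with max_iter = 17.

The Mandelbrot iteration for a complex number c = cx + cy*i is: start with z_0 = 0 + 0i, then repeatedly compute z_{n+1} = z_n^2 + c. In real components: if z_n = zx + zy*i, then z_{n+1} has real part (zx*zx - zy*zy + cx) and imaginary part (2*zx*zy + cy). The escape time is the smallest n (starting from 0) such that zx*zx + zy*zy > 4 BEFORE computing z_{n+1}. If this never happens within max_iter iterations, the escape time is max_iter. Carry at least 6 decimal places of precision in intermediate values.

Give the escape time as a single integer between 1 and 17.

z_0 = 0 + 0i, c = -0.5970 + 0.5310i
Iter 1: z = -0.5970 + 0.5310i, |z|^2 = 0.6384
Iter 2: z = -0.5226 + -0.1030i, |z|^2 = 0.2837
Iter 3: z = -0.3346 + 0.6387i, |z|^2 = 0.5198
Iter 4: z = -0.8930 + 0.1037i, |z|^2 = 0.8081
Iter 5: z = 0.1896 + 0.3459i, |z|^2 = 0.1556
Iter 6: z = -0.6807 + 0.6622i, |z|^2 = 0.9018
Iter 7: z = -0.5722 + -0.3704i, |z|^2 = 0.4646
Iter 8: z = -0.4068 + 0.9549i, |z|^2 = 1.0773
Iter 9: z = -1.3433 + -0.2459i, |z|^2 = 1.8650
Iter 10: z = 1.1470 + 1.1917i, |z|^2 = 2.7359
Iter 11: z = -0.7015 + 3.2649i, |z|^2 = 11.1515
Escaped at iteration 11

Answer: 11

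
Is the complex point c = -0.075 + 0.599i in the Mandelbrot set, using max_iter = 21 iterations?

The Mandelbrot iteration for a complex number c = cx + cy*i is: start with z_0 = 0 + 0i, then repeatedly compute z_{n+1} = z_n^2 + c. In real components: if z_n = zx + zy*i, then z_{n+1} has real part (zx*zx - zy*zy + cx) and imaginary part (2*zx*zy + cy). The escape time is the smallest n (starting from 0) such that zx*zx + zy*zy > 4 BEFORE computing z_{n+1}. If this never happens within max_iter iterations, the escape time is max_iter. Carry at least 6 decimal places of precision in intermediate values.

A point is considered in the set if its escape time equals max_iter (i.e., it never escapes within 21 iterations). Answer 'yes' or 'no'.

Answer: yes

Derivation:
z_0 = 0 + 0i, c = -0.0750 + 0.5990i
Iter 1: z = -0.0750 + 0.5990i, |z|^2 = 0.3644
Iter 2: z = -0.4282 + 0.5091i, |z|^2 = 0.4426
Iter 3: z = -0.1509 + 0.1630i, |z|^2 = 0.0493
Iter 4: z = -0.0788 + 0.5498i, |z|^2 = 0.3085
Iter 5: z = -0.3711 + 0.5124i, |z|^2 = 0.4002
Iter 6: z = -0.1998 + 0.2187i, |z|^2 = 0.0878
Iter 7: z = -0.0829 + 0.5116i, |z|^2 = 0.2686
Iter 8: z = -0.3298 + 0.5142i, |z|^2 = 0.3731
Iter 9: z = -0.2306 + 0.2598i, |z|^2 = 0.1207
Iter 10: z = -0.0894 + 0.4792i, |z|^2 = 0.2376
Iter 11: z = -0.2966 + 0.5134i, |z|^2 = 0.3515
Iter 12: z = -0.2505 + 0.2944i, |z|^2 = 0.1495
Iter 13: z = -0.0989 + 0.4515i, |z|^2 = 0.2136
Iter 14: z = -0.2690 + 0.5097i, |z|^2 = 0.3322
Iter 15: z = -0.2624 + 0.3248i, |z|^2 = 0.1743
Iter 16: z = -0.1116 + 0.4286i, |z|^2 = 0.1961
Iter 17: z = -0.2462 + 0.5033i, |z|^2 = 0.3140
Iter 18: z = -0.2677 + 0.3511i, |z|^2 = 0.1950
Iter 19: z = -0.1266 + 0.4110i, |z|^2 = 0.1849
Iter 20: z = -0.2279 + 0.4949i, |z|^2 = 0.2969
Did not escape in 21 iterations → in set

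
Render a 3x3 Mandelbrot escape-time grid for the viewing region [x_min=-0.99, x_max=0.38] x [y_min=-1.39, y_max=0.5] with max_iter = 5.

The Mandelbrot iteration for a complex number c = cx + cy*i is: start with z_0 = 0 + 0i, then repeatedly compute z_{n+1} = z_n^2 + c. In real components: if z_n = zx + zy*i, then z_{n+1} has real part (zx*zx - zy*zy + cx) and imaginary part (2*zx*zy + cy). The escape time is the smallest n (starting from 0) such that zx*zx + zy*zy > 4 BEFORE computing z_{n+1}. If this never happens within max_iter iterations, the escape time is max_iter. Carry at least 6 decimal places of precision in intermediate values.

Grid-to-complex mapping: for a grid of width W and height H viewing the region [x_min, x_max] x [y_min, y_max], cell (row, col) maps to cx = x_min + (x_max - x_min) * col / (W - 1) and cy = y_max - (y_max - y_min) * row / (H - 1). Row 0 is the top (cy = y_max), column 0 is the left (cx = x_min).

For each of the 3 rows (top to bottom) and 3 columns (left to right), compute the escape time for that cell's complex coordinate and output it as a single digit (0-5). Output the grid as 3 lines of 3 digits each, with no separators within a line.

Answer: 555
555
222

Derivation:
(row=0, col=0): c = -0.9900 + 0.5000i → escape time 5
(row=0, col=1): c = -0.3050 + 0.5000i → escape time 5
(row=0, col=2): c = 0.3800 + 0.5000i → escape time 5
(row=1, col=0): c = -0.9900 + -0.4450i → escape time 5
(row=1, col=1): c = -0.3050 + -0.4450i → escape time 5
(row=1, col=2): c = 0.3800 + -0.4450i → escape time 5
(row=2, col=0): c = -0.9900 + -1.3900i → escape time 2
(row=2, col=1): c = -0.3050 + -1.3900i → escape time 2
(row=2, col=2): c = 0.3800 + -1.3900i → escape time 2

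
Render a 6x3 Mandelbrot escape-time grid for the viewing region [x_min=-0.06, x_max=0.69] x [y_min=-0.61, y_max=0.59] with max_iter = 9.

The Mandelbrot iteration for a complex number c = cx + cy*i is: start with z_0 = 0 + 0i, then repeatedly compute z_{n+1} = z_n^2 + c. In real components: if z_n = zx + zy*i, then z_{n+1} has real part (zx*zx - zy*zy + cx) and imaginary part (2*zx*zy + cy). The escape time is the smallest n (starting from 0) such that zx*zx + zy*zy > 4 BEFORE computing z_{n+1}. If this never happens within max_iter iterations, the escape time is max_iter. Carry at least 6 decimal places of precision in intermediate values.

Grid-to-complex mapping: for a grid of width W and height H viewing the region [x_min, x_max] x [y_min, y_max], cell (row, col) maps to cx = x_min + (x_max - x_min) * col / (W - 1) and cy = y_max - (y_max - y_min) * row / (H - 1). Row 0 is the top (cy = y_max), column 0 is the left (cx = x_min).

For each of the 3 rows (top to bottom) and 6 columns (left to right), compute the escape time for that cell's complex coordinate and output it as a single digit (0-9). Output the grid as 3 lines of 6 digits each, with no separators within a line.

Answer: 999943
999743
999943

Derivation:
(row=0, col=0): c = -0.0600 + 0.5900i → escape time 9
(row=0, col=1): c = 0.0900 + 0.5900i → escape time 9
(row=0, col=2): c = 0.2400 + 0.5900i → escape time 9
(row=0, col=3): c = 0.3900 + 0.5900i → escape time 9
(row=0, col=4): c = 0.5400 + 0.5900i → escape time 4
(row=0, col=5): c = 0.6900 + 0.5900i → escape time 3
(row=1, col=0): c = -0.0600 + -0.0100i → escape time 9
(row=1, col=1): c = 0.0900 + -0.0100i → escape time 9
(row=1, col=2): c = 0.2400 + -0.0100i → escape time 9
(row=1, col=3): c = 0.3900 + -0.0100i → escape time 7
(row=1, col=4): c = 0.5400 + -0.0100i → escape time 4
(row=1, col=5): c = 0.6900 + -0.0100i → escape time 3
(row=2, col=0): c = -0.0600 + -0.6100i → escape time 9
(row=2, col=1): c = 0.0900 + -0.6100i → escape time 9
(row=2, col=2): c = 0.2400 + -0.6100i → escape time 9
(row=2, col=3): c = 0.3900 + -0.6100i → escape time 9
(row=2, col=4): c = 0.5400 + -0.6100i → escape time 4
(row=2, col=5): c = 0.6900 + -0.6100i → escape time 3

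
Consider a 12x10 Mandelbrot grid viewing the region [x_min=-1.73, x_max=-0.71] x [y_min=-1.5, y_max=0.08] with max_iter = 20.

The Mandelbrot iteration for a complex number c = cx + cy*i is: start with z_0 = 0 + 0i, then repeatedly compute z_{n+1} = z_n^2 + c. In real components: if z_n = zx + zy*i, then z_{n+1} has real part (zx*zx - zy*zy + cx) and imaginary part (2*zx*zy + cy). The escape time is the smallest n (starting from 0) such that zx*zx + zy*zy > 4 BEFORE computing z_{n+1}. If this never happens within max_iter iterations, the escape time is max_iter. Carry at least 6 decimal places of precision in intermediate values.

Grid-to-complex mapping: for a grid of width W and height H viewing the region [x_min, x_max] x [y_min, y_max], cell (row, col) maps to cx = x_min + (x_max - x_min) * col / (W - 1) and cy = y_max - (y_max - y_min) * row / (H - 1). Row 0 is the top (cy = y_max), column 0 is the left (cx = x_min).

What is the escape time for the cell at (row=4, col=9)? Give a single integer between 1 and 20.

Answer: 5

Derivation:
z_0 = 0 + 0i, c = -0.8955 + -0.6222i
Iter 1: z = -0.8955 + -0.6222i, |z|^2 = 1.1890
Iter 2: z = -0.4808 + 0.4921i, |z|^2 = 0.4733
Iter 3: z = -0.9065 + -1.0954i, |z|^2 = 2.0217
Iter 4: z = -1.2737 + 1.3638i, |z|^2 = 3.4821
Iter 5: z = -1.1330 + -4.0962i, |z|^2 = 18.0627
Escaped at iteration 5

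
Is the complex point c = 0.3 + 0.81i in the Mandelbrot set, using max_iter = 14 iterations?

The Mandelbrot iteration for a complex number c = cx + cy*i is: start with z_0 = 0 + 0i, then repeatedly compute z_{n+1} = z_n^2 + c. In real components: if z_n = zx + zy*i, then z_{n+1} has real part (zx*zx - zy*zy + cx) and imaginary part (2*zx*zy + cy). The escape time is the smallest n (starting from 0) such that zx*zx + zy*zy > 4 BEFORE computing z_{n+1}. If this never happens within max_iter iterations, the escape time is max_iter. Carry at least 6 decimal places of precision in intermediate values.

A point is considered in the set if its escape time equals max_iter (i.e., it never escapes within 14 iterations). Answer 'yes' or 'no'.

Answer: no

Derivation:
z_0 = 0 + 0i, c = 0.3000 + 0.8100i
Iter 1: z = 0.3000 + 0.8100i, |z|^2 = 0.7461
Iter 2: z = -0.2661 + 1.2960i, |z|^2 = 1.7504
Iter 3: z = -1.3088 + 0.1203i, |z|^2 = 1.7274
Iter 4: z = 1.9985 + 0.4952i, |z|^2 = 4.2393
Escaped at iteration 4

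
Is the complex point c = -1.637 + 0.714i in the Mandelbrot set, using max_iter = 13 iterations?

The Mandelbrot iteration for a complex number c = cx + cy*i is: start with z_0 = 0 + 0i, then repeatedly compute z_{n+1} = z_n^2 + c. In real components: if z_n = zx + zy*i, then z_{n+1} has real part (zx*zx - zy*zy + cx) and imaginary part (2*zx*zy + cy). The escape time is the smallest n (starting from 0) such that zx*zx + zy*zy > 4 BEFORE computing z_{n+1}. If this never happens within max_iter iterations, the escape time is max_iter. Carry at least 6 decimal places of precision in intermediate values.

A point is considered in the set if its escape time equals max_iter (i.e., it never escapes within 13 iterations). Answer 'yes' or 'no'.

Answer: no

Derivation:
z_0 = 0 + 0i, c = -1.6370 + 0.7140i
Iter 1: z = -1.6370 + 0.7140i, |z|^2 = 3.1896
Iter 2: z = 0.5330 + -1.6236i, |z|^2 = 2.9203
Iter 3: z = -3.9891 + -1.0167i, |z|^2 = 16.9469
Escaped at iteration 3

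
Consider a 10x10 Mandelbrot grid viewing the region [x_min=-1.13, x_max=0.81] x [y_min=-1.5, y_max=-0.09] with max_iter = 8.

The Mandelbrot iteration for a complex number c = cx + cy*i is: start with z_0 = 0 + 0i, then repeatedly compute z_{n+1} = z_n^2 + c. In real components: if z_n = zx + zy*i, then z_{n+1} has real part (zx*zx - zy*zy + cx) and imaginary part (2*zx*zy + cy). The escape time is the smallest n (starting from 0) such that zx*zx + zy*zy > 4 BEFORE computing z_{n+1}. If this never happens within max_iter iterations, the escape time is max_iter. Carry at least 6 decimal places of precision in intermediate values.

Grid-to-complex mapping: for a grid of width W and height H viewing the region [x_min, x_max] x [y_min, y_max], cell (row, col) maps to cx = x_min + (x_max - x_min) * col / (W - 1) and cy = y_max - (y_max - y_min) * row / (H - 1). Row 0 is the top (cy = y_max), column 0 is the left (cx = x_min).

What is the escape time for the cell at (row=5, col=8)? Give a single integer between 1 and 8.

z_0 = 0 + 0i, c = 0.5944 + -0.8733i
Iter 1: z = 0.5944 + -0.8733i, |z|^2 = 1.1161
Iter 2: z = 0.1851 + -1.9116i, |z|^2 = 3.6886
Iter 3: z = -3.0256 + -1.5810i, |z|^2 = 11.6540
Escaped at iteration 3

Answer: 3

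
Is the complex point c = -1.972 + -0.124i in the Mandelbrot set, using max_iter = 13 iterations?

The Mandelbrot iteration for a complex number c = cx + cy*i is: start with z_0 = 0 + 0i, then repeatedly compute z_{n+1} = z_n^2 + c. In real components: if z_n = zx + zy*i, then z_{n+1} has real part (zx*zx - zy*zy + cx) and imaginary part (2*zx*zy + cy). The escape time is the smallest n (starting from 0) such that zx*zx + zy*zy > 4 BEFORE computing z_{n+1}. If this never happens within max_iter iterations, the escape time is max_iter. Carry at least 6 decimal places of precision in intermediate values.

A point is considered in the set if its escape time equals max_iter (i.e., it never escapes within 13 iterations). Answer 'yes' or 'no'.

z_0 = 0 + 0i, c = -1.9720 + -0.1240i
Iter 1: z = -1.9720 + -0.1240i, |z|^2 = 3.9042
Iter 2: z = 1.9014 + 0.3651i, |z|^2 = 3.7486
Iter 3: z = 1.5101 + 1.2642i, |z|^2 = 3.8787
Iter 4: z = -1.2899 + 3.6942i, |z|^2 = 15.3113
Escaped at iteration 4

Answer: no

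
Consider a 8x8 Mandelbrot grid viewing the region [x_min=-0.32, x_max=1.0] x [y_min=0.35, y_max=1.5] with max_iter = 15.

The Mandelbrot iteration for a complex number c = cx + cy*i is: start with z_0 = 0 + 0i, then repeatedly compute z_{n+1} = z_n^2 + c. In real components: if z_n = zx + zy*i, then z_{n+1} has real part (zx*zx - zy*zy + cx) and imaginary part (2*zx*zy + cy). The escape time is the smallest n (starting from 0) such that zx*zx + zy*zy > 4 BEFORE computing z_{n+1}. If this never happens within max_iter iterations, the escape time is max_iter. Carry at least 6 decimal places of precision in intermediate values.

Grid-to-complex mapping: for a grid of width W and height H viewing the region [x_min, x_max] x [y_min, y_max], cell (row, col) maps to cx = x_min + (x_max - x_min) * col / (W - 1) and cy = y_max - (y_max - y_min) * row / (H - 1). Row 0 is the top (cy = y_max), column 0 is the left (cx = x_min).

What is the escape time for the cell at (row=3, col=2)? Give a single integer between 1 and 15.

z_0 = 0 + 0i, c = 0.0571 + 1.0071i
Iter 1: z = 0.0571 + 1.0071i, |z|^2 = 1.0176
Iter 2: z = -0.9539 + 1.1222i, |z|^2 = 2.1694
Iter 3: z = -0.2923 + -1.1339i, |z|^2 = 1.3713
Iter 4: z = -1.1432 + 1.6701i, |z|^2 = 4.0961
Escaped at iteration 4

Answer: 4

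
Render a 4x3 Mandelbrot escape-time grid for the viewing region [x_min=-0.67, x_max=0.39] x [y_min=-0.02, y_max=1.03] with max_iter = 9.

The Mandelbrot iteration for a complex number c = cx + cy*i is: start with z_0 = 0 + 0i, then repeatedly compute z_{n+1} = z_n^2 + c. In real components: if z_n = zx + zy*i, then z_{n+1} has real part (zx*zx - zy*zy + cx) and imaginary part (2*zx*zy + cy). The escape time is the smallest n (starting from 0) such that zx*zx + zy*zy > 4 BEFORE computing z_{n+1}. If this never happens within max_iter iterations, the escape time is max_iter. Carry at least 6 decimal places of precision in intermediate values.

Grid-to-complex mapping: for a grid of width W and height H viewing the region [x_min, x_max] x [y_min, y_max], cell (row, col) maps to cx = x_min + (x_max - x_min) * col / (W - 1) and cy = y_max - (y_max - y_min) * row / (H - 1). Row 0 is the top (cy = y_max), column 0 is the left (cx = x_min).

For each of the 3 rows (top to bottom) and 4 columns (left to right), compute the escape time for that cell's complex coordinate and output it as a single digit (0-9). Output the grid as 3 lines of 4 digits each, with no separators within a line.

(row=0, col=0): c = -0.6700 + 1.0300i → escape time 3
(row=0, col=1): c = -0.3167 + 1.0300i → escape time 5
(row=0, col=2): c = 0.0367 + 1.0300i → escape time 4
(row=0, col=3): c = 0.3900 + 1.0300i → escape time 3
(row=1, col=0): c = -0.6700 + 0.5050i → escape time 9
(row=1, col=1): c = -0.3167 + 0.5050i → escape time 9
(row=1, col=2): c = 0.0367 + 0.5050i → escape time 9
(row=1, col=3): c = 0.3900 + 0.5050i → escape time 7
(row=2, col=0): c = -0.6700 + -0.0200i → escape time 9
(row=2, col=1): c = -0.3167 + -0.0200i → escape time 9
(row=2, col=2): c = 0.0367 + -0.0200i → escape time 9
(row=2, col=3): c = 0.3900 + -0.0200i → escape time 7

Answer: 3543
9997
9997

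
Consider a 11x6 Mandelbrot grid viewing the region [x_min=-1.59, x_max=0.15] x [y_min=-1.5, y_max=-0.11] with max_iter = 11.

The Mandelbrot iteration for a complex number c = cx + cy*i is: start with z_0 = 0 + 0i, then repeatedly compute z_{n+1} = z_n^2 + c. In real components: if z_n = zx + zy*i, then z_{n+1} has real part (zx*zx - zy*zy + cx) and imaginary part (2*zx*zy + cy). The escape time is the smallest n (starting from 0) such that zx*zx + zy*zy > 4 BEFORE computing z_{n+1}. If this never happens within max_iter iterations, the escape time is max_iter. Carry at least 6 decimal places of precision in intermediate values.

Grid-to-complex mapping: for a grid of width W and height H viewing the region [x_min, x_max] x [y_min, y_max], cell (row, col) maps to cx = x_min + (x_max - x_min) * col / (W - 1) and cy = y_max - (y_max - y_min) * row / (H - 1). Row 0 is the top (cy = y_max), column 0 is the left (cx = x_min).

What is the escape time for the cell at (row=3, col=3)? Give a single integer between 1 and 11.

z_0 = 0 + 0i, c = -1.0680 + -0.9440i
Iter 1: z = -1.0680 + -0.9440i, |z|^2 = 2.0318
Iter 2: z = -0.8185 + 1.0724i, |z|^2 = 1.8200
Iter 3: z = -1.5480 + -2.6995i, |z|^2 = 9.6838
Escaped at iteration 3

Answer: 3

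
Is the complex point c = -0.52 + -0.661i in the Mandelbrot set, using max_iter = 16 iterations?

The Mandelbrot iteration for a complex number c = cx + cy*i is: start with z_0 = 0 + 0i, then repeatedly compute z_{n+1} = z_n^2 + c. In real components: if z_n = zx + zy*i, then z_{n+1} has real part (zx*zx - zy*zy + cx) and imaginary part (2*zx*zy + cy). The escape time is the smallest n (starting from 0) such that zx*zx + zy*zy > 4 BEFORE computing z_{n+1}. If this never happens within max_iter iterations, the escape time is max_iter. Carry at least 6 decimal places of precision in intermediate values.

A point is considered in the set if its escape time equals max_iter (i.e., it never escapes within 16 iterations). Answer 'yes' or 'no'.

z_0 = 0 + 0i, c = -0.5200 + -0.6610i
Iter 1: z = -0.5200 + -0.6610i, |z|^2 = 0.7073
Iter 2: z = -0.6865 + 0.0264i, |z|^2 = 0.4720
Iter 3: z = -0.0494 + -0.6973i, |z|^2 = 0.4887
Iter 4: z = -1.0038 + -0.5921i, |z|^2 = 1.3582
Iter 5: z = 0.1370 + 0.5277i, |z|^2 = 0.2973
Iter 6: z = -0.7797 + -0.5164i, |z|^2 = 0.8747
Iter 7: z = -0.1787 + 0.1443i, |z|^2 = 0.0528
Iter 8: z = -0.5089 + -0.7126i, |z|^2 = 0.7668
Iter 9: z = -0.7688 + 0.0643i, |z|^2 = 0.5952
Iter 10: z = 0.0669 + -0.7598i, |z|^2 = 0.5818
Iter 11: z = -1.0928 + -0.7627i, |z|^2 = 1.7760
Iter 12: z = 0.0927 + 1.0060i, |z|^2 = 1.0205
Iter 13: z = -1.5234 + -0.4746i, |z|^2 = 2.5459
Iter 14: z = 1.5754 + 0.7849i, |z|^2 = 3.0981
Iter 15: z = 1.3459 + 1.8122i, |z|^2 = 5.0957
Escaped at iteration 15

Answer: no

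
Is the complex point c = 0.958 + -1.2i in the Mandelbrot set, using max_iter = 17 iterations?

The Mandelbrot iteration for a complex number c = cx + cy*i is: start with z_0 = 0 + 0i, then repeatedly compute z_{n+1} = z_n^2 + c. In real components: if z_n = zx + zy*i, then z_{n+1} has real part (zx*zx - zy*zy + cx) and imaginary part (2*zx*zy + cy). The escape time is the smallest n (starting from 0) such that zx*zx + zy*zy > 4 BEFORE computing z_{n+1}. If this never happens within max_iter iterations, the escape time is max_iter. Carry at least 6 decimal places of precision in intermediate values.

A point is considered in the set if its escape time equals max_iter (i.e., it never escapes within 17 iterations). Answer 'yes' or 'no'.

z_0 = 0 + 0i, c = 0.9580 + -1.2000i
Iter 1: z = 0.9580 + -1.2000i, |z|^2 = 2.3578
Iter 2: z = 0.4358 + -3.4992i, |z|^2 = 12.4343
Escaped at iteration 2

Answer: no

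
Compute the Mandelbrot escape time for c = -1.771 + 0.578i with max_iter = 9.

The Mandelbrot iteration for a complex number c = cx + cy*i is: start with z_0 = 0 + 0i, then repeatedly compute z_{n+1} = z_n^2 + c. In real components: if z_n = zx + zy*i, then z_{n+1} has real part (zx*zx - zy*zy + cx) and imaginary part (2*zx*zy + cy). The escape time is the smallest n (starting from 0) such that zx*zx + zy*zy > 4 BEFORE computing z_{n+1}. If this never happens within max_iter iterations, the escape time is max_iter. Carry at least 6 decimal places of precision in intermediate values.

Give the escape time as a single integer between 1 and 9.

z_0 = 0 + 0i, c = -1.7710 + 0.5780i
Iter 1: z = -1.7710 + 0.5780i, |z|^2 = 3.4705
Iter 2: z = 1.0314 + -1.4693i, |z|^2 = 3.2225
Iter 3: z = -2.8661 + -2.4527i, |z|^2 = 14.2301
Escaped at iteration 3

Answer: 3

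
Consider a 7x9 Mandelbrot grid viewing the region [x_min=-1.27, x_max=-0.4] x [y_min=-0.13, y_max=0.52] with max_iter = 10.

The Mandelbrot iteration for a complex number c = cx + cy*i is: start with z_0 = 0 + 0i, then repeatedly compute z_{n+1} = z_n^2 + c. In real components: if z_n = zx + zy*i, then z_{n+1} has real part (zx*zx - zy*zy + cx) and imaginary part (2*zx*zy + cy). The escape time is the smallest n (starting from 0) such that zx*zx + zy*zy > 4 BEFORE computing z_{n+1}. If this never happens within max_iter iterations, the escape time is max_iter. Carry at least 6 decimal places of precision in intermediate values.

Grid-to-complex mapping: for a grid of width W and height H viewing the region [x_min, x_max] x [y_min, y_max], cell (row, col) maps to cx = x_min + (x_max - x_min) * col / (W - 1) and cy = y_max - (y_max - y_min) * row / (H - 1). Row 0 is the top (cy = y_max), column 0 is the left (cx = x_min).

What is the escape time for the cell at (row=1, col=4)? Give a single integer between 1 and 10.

Answer: 10

Derivation:
z_0 = 0 + 0i, c = -0.6900 + 0.4388i
Iter 1: z = -0.6900 + 0.4388i, |z|^2 = 0.6686
Iter 2: z = -0.4064 + -0.1667i, |z|^2 = 0.1930
Iter 3: z = -0.5526 + 0.5743i, |z|^2 = 0.6352
Iter 4: z = -0.7144 + -0.1960i, |z|^2 = 0.5487
Iter 5: z = -0.2181 + 0.7187i, |z|^2 = 0.5641
Iter 6: z = -1.1590 + 0.1253i, |z|^2 = 1.3590
Iter 7: z = 0.6377 + 0.1484i, |z|^2 = 0.4286
Iter 8: z = -0.3054 + 0.6279i, |z|^2 = 0.4876
Iter 9: z = -0.9910 + 0.0552i, |z|^2 = 0.9852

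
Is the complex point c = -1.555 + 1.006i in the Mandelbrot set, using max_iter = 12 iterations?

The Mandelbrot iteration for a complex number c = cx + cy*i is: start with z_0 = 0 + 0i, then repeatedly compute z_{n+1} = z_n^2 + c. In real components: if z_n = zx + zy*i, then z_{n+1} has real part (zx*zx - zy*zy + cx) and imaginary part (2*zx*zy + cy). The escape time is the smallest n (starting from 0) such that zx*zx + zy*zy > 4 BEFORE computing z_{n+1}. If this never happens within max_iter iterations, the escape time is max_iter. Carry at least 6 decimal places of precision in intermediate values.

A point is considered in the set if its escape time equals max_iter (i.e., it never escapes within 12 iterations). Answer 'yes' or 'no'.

z_0 = 0 + 0i, c = -1.5550 + 1.0060i
Iter 1: z = -1.5550 + 1.0060i, |z|^2 = 3.4301
Iter 2: z = -0.1490 + -2.1227i, |z|^2 = 4.5279
Escaped at iteration 2

Answer: no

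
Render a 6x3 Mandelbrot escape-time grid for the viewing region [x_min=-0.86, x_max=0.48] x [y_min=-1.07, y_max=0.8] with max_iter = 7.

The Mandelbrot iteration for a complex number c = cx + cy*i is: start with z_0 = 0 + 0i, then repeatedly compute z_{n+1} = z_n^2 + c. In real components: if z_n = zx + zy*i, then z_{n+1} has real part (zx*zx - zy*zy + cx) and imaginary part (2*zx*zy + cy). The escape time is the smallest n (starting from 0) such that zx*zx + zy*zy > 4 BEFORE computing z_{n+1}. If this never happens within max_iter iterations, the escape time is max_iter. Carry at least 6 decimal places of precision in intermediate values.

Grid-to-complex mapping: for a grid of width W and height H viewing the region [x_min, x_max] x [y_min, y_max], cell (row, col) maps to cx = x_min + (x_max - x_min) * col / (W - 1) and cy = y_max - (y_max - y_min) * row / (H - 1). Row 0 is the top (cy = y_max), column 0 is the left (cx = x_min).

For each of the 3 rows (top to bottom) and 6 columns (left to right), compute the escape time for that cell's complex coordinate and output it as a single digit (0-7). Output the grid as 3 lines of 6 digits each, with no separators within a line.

(row=0, col=0): c = -0.8600 + 0.8000i → escape time 4
(row=0, col=1): c = -0.5920 + 0.8000i → escape time 4
(row=0, col=2): c = -0.3240 + 0.8000i → escape time 7
(row=0, col=3): c = -0.0560 + 0.8000i → escape time 7
(row=0, col=4): c = 0.2120 + 0.8000i → escape time 5
(row=0, col=5): c = 0.4800 + 0.8000i → escape time 3
(row=1, col=0): c = -0.8600 + -0.1350i → escape time 7
(row=1, col=1): c = -0.5920 + -0.1350i → escape time 7
(row=1, col=2): c = -0.3240 + -0.1350i → escape time 7
(row=1, col=3): c = -0.0560 + -0.1350i → escape time 7
(row=1, col=4): c = 0.2120 + -0.1350i → escape time 7
(row=1, col=5): c = 0.4800 + -0.1350i → escape time 5
(row=2, col=0): c = -0.8600 + -1.0700i → escape time 3
(row=2, col=1): c = -0.5920 + -1.0700i → escape time 3
(row=2, col=2): c = -0.3240 + -1.0700i → escape time 4
(row=2, col=3): c = -0.0560 + -1.0700i → escape time 5
(row=2, col=4): c = 0.2120 + -1.0700i → escape time 3
(row=2, col=5): c = 0.4800 + -1.0700i → escape time 2

Answer: 447753
777775
334532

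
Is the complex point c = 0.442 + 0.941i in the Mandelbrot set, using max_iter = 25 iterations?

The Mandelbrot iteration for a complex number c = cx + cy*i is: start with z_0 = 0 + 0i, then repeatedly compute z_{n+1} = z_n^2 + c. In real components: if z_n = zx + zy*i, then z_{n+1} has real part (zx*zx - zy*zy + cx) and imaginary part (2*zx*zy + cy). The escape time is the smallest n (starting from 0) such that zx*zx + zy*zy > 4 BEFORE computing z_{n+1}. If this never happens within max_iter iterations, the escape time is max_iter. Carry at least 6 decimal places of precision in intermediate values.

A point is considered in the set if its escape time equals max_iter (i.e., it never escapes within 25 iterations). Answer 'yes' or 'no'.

Answer: no

Derivation:
z_0 = 0 + 0i, c = 0.4420 + 0.9410i
Iter 1: z = 0.4420 + 0.9410i, |z|^2 = 1.0808
Iter 2: z = -0.2481 + 1.7728i, |z|^2 = 3.2045
Iter 3: z = -2.6394 + 0.0613i, |z|^2 = 6.9703
Escaped at iteration 3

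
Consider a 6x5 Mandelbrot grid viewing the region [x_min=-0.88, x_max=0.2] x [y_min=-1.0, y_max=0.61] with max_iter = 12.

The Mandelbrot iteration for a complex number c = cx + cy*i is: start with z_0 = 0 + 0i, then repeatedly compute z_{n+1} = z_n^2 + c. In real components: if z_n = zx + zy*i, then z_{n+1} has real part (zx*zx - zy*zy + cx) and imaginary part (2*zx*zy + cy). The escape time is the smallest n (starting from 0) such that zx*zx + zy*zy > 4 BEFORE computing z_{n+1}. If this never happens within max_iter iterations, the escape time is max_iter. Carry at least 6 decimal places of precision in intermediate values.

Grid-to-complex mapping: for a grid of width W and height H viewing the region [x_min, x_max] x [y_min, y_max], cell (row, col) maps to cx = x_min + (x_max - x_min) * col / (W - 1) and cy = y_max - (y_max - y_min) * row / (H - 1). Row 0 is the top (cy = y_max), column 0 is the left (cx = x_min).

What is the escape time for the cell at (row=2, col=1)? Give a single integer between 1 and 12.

Answer: 12

Derivation:
z_0 = 0 + 0i, c = -0.6640 + -0.1950i
Iter 1: z = -0.6640 + -0.1950i, |z|^2 = 0.4789
Iter 2: z = -0.2611 + 0.0640i, |z|^2 = 0.0723
Iter 3: z = -0.5999 + -0.2284i, |z|^2 = 0.4121
Iter 4: z = -0.3563 + 0.0790i, |z|^2 = 0.1332
Iter 5: z = -0.5433 + -0.2513i, |z|^2 = 0.3583
Iter 6: z = -0.4320 + 0.0781i, |z|^2 = 0.1927
Iter 7: z = -0.4835 + -0.2625i, |z|^2 = 0.3027
Iter 8: z = -0.4991 + 0.0588i, |z|^2 = 0.2526
Iter 9: z = -0.4183 + -0.2537i, |z|^2 = 0.2394
Iter 10: z = -0.5534 + 0.0173i, |z|^2 = 0.3065
Iter 11: z = -0.3581 + -0.2141i, |z|^2 = 0.1741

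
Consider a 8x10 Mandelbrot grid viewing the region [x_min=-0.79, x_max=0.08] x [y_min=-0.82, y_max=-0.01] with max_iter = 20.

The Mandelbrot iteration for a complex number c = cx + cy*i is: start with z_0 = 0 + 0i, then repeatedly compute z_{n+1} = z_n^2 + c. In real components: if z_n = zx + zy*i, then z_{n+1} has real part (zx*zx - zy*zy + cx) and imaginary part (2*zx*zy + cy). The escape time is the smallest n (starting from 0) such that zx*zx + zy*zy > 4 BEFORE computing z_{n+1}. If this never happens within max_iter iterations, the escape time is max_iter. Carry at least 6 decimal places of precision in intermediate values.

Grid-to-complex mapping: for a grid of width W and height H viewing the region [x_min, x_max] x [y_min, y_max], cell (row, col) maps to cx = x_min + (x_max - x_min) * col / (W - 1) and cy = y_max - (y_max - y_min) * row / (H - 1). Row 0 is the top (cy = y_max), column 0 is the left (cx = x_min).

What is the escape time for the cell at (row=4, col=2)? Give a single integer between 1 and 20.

z_0 = 0 + 0i, c = -0.5414 + -0.3700i
Iter 1: z = -0.5414 + -0.3700i, |z|^2 = 0.4300
Iter 2: z = -0.3852 + 0.0307i, |z|^2 = 0.1493
Iter 3: z = -0.3940 + -0.3936i, |z|^2 = 0.3102
Iter 4: z = -0.5411 + -0.0598i, |z|^2 = 0.2964
Iter 5: z = -0.2522 + -0.3053i, |z|^2 = 0.1568
Iter 6: z = -0.5710 + -0.2160i, |z|^2 = 0.3727
Iter 7: z = -0.2621 + -0.1233i, |z|^2 = 0.0839
Iter 8: z = -0.4880 + -0.3054i, |z|^2 = 0.3314
Iter 9: z = -0.3966 + -0.0720i, |z|^2 = 0.1625
Iter 10: z = -0.3893 + -0.3129i, |z|^2 = 0.2495
Iter 11: z = -0.4878 + -0.1263i, |z|^2 = 0.2539
Iter 12: z = -0.3195 + -0.2467i, |z|^2 = 0.1629
Iter 13: z = -0.5002 + -0.2123i, |z|^2 = 0.2953
Iter 14: z = -0.3363 + -0.1575i, |z|^2 = 0.1379
Iter 15: z = -0.4532 + -0.2640i, |z|^2 = 0.2751
Iter 16: z = -0.4058 + -0.1307i, |z|^2 = 0.1817
Iter 17: z = -0.3938 + -0.2639i, |z|^2 = 0.2248
Iter 18: z = -0.4560 + -0.1621i, |z|^2 = 0.2342
Iter 19: z = -0.3598 + -0.2222i, |z|^2 = 0.1788

Answer: 20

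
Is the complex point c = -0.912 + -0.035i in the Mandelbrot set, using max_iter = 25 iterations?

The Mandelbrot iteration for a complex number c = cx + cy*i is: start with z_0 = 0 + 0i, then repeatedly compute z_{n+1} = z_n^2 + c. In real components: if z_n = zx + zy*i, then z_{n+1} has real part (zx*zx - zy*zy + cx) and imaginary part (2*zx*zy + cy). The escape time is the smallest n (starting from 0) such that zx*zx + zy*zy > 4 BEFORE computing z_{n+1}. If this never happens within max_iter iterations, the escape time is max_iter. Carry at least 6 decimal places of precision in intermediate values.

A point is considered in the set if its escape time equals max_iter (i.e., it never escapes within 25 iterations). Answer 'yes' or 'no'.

Answer: yes

Derivation:
z_0 = 0 + 0i, c = -0.9120 + -0.0350i
Iter 1: z = -0.9120 + -0.0350i, |z|^2 = 0.8330
Iter 2: z = -0.0815 + 0.0288i, |z|^2 = 0.0075
Iter 3: z = -0.9062 + -0.0397i, |z|^2 = 0.8228
Iter 4: z = -0.0924 + 0.0370i, |z|^2 = 0.0099
Iter 5: z = -0.9048 + -0.0418i, |z|^2 = 0.8205
Iter 6: z = -0.0950 + 0.0407i, |z|^2 = 0.0107
Iter 7: z = -0.9046 + -0.0427i, |z|^2 = 0.8202
Iter 8: z = -0.0955 + 0.0423i, |z|^2 = 0.0109
Iter 9: z = -0.9047 + -0.0431i, |z|^2 = 0.8203
Iter 10: z = -0.0954 + 0.0429i, |z|^2 = 0.0109
Iter 11: z = -0.9047 + -0.0432i, |z|^2 = 0.8204
Iter 12: z = -0.0953 + 0.0432i, |z|^2 = 0.0109
Iter 13: z = -0.9048 + -0.0432i, |z|^2 = 0.8205
Iter 14: z = -0.0952 + 0.0432i, |z|^2 = 0.0109
Iter 15: z = -0.9048 + -0.0432i, |z|^2 = 0.8205
Iter 16: z = -0.0952 + 0.0432i, |z|^2 = 0.0109
Iter 17: z = -0.9048 + -0.0432i, |z|^2 = 0.8205
Iter 18: z = -0.0952 + 0.0432i, |z|^2 = 0.0109
Iter 19: z = -0.9048 + -0.0432i, |z|^2 = 0.8205
Iter 20: z = -0.0952 + 0.0432i, |z|^2 = 0.0109
Iter 21: z = -0.9048 + -0.0432i, |z|^2 = 0.8205
Iter 22: z = -0.0952 + 0.0432i, |z|^2 = 0.0109
Iter 23: z = -0.9048 + -0.0432i, |z|^2 = 0.8205
Iter 24: z = -0.0952 + 0.0432i, |z|^2 = 0.0109
Did not escape in 25 iterations → in set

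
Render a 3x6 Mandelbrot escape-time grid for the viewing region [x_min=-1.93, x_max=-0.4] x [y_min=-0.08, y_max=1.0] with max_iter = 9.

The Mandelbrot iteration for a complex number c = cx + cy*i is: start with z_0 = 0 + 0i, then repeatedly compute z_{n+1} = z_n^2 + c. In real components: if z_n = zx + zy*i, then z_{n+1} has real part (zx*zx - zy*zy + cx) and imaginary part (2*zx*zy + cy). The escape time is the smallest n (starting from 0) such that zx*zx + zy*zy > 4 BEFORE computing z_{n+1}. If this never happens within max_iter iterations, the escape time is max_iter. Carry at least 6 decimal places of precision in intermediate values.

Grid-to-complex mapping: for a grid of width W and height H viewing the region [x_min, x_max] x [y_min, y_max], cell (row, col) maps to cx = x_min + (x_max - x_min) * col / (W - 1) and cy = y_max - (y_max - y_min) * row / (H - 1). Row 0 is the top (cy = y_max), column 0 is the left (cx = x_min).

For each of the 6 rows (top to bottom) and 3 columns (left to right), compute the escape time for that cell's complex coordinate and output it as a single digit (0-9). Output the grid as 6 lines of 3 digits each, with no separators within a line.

(row=0, col=0): c = -1.9300 + 1.0000i → escape time 1
(row=0, col=1): c = -1.1650 + 1.0000i → escape time 3
(row=0, col=2): c = -0.4000 + 1.0000i → escape time 4
(row=1, col=0): c = -1.9300 + 0.7840i → escape time 1
(row=1, col=1): c = -1.1650 + 0.7840i → escape time 3
(row=1, col=2): c = -0.4000 + 0.7840i → escape time 6
(row=2, col=0): c = -1.9300 + 0.5680i → escape time 1
(row=2, col=1): c = -1.1650 + 0.5680i → escape time 4
(row=2, col=2): c = -0.4000 + 0.5680i → escape time 9
(row=3, col=0): c = -1.9300 + 0.3520i → escape time 3
(row=3, col=1): c = -1.1650 + 0.3520i → escape time 9
(row=3, col=2): c = -0.4000 + 0.3520i → escape time 9
(row=4, col=0): c = -1.9300 + 0.1360i → escape time 4
(row=4, col=1): c = -1.1650 + 0.1360i → escape time 9
(row=4, col=2): c = -0.4000 + 0.1360i → escape time 9
(row=5, col=0): c = -1.9300 + -0.0800i → escape time 5
(row=5, col=1): c = -1.1650 + -0.0800i → escape time 9
(row=5, col=2): c = -0.4000 + -0.0800i → escape time 9

Answer: 134
136
149
399
499
599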